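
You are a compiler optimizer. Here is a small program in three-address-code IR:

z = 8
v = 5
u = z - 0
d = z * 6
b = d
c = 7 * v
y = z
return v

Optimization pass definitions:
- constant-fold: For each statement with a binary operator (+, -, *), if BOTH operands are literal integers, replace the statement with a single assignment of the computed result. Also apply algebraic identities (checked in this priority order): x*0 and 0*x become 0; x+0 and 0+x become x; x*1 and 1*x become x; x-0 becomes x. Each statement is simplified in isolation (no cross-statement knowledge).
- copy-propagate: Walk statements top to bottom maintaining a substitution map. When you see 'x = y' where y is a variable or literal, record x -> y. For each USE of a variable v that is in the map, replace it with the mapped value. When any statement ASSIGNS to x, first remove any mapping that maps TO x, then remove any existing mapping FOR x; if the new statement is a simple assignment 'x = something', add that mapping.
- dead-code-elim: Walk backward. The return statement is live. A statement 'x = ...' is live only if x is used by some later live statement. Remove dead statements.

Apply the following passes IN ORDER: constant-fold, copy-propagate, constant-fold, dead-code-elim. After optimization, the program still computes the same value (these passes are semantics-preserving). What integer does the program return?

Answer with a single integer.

Initial IR:
  z = 8
  v = 5
  u = z - 0
  d = z * 6
  b = d
  c = 7 * v
  y = z
  return v
After constant-fold (8 stmts):
  z = 8
  v = 5
  u = z
  d = z * 6
  b = d
  c = 7 * v
  y = z
  return v
After copy-propagate (8 stmts):
  z = 8
  v = 5
  u = 8
  d = 8 * 6
  b = d
  c = 7 * 5
  y = 8
  return 5
After constant-fold (8 stmts):
  z = 8
  v = 5
  u = 8
  d = 48
  b = d
  c = 35
  y = 8
  return 5
After dead-code-elim (1 stmts):
  return 5
Evaluate:
  z = 8  =>  z = 8
  v = 5  =>  v = 5
  u = z - 0  =>  u = 8
  d = z * 6  =>  d = 48
  b = d  =>  b = 48
  c = 7 * v  =>  c = 35
  y = z  =>  y = 8
  return v = 5

Answer: 5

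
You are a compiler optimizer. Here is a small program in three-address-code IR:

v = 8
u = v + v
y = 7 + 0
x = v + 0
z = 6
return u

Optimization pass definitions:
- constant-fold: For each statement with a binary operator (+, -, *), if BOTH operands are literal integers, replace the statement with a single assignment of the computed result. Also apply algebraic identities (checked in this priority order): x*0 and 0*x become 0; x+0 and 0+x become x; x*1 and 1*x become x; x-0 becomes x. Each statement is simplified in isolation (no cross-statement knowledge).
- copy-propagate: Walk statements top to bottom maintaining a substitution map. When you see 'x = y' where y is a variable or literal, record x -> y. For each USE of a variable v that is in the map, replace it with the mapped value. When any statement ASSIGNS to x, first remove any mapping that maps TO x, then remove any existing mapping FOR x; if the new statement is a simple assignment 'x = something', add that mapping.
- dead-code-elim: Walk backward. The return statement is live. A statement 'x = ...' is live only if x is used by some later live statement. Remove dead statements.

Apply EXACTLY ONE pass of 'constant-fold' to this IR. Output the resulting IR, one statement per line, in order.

Answer: v = 8
u = v + v
y = 7
x = v
z = 6
return u

Derivation:
Applying constant-fold statement-by-statement:
  [1] v = 8  (unchanged)
  [2] u = v + v  (unchanged)
  [3] y = 7 + 0  -> y = 7
  [4] x = v + 0  -> x = v
  [5] z = 6  (unchanged)
  [6] return u  (unchanged)
Result (6 stmts):
  v = 8
  u = v + v
  y = 7
  x = v
  z = 6
  return u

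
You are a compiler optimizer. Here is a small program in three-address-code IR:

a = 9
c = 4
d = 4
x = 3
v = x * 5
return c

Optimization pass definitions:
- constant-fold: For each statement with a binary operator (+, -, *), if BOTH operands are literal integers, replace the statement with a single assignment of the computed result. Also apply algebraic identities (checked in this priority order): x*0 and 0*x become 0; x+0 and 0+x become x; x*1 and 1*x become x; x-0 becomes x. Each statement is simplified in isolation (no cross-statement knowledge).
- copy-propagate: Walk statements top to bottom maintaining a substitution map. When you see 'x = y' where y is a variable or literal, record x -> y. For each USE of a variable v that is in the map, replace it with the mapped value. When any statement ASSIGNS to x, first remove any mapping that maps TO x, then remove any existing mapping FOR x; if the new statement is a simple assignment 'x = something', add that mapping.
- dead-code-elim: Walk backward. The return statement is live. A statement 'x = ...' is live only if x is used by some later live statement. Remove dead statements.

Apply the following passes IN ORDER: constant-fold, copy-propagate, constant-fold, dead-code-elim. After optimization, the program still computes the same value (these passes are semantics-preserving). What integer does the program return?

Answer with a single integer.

Answer: 4

Derivation:
Initial IR:
  a = 9
  c = 4
  d = 4
  x = 3
  v = x * 5
  return c
After constant-fold (6 stmts):
  a = 9
  c = 4
  d = 4
  x = 3
  v = x * 5
  return c
After copy-propagate (6 stmts):
  a = 9
  c = 4
  d = 4
  x = 3
  v = 3 * 5
  return 4
After constant-fold (6 stmts):
  a = 9
  c = 4
  d = 4
  x = 3
  v = 15
  return 4
After dead-code-elim (1 stmts):
  return 4
Evaluate:
  a = 9  =>  a = 9
  c = 4  =>  c = 4
  d = 4  =>  d = 4
  x = 3  =>  x = 3
  v = x * 5  =>  v = 15
  return c = 4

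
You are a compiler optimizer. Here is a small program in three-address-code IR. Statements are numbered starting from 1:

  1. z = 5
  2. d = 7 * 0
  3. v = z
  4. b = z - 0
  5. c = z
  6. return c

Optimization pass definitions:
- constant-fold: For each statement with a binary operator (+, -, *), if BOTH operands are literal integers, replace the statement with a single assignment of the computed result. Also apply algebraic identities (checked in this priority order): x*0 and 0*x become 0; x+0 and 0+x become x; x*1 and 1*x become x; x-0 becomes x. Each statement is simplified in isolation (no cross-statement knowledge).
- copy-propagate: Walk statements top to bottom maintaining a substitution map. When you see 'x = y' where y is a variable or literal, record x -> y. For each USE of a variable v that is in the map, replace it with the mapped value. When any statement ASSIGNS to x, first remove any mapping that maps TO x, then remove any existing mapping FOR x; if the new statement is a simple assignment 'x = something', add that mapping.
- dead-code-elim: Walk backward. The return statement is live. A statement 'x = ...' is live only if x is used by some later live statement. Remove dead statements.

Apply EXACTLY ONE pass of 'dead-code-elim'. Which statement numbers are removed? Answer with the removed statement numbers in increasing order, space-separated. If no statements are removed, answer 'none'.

Answer: 2 3 4

Derivation:
Backward liveness scan:
Stmt 1 'z = 5': KEEP (z is live); live-in = []
Stmt 2 'd = 7 * 0': DEAD (d not in live set ['z'])
Stmt 3 'v = z': DEAD (v not in live set ['z'])
Stmt 4 'b = z - 0': DEAD (b not in live set ['z'])
Stmt 5 'c = z': KEEP (c is live); live-in = ['z']
Stmt 6 'return c': KEEP (return); live-in = ['c']
Removed statement numbers: [2, 3, 4]
Surviving IR:
  z = 5
  c = z
  return c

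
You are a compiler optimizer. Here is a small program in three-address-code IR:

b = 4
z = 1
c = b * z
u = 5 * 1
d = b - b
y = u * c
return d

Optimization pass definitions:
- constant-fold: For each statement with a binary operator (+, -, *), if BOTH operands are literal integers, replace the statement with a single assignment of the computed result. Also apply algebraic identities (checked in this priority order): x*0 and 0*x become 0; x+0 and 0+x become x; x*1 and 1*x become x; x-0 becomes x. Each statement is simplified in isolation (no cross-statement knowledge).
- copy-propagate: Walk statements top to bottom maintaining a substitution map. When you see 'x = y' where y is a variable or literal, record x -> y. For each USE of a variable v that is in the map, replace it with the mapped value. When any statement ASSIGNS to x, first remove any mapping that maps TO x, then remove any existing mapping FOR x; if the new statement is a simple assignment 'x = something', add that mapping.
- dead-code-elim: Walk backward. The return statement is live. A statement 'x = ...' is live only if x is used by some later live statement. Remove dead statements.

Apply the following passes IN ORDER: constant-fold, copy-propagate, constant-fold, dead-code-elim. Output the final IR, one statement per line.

Answer: d = 0
return d

Derivation:
Initial IR:
  b = 4
  z = 1
  c = b * z
  u = 5 * 1
  d = b - b
  y = u * c
  return d
After constant-fold (7 stmts):
  b = 4
  z = 1
  c = b * z
  u = 5
  d = b - b
  y = u * c
  return d
After copy-propagate (7 stmts):
  b = 4
  z = 1
  c = 4 * 1
  u = 5
  d = 4 - 4
  y = 5 * c
  return d
After constant-fold (7 stmts):
  b = 4
  z = 1
  c = 4
  u = 5
  d = 0
  y = 5 * c
  return d
After dead-code-elim (2 stmts):
  d = 0
  return d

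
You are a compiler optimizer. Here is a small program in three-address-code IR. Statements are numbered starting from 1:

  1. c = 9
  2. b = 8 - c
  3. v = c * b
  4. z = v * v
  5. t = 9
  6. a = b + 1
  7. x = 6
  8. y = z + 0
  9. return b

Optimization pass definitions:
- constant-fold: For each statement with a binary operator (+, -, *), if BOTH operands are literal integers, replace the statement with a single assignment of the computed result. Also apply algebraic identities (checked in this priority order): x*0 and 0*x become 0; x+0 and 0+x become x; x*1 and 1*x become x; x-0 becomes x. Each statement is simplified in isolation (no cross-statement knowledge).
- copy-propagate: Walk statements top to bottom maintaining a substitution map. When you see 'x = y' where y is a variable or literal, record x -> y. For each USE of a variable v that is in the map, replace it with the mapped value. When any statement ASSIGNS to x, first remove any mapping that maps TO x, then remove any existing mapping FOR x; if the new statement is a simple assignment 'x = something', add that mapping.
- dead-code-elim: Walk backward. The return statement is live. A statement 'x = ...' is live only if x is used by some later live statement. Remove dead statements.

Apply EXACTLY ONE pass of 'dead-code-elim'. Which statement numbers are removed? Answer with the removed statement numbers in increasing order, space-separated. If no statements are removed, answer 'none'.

Backward liveness scan:
Stmt 1 'c = 9': KEEP (c is live); live-in = []
Stmt 2 'b = 8 - c': KEEP (b is live); live-in = ['c']
Stmt 3 'v = c * b': DEAD (v not in live set ['b'])
Stmt 4 'z = v * v': DEAD (z not in live set ['b'])
Stmt 5 't = 9': DEAD (t not in live set ['b'])
Stmt 6 'a = b + 1': DEAD (a not in live set ['b'])
Stmt 7 'x = 6': DEAD (x not in live set ['b'])
Stmt 8 'y = z + 0': DEAD (y not in live set ['b'])
Stmt 9 'return b': KEEP (return); live-in = ['b']
Removed statement numbers: [3, 4, 5, 6, 7, 8]
Surviving IR:
  c = 9
  b = 8 - c
  return b

Answer: 3 4 5 6 7 8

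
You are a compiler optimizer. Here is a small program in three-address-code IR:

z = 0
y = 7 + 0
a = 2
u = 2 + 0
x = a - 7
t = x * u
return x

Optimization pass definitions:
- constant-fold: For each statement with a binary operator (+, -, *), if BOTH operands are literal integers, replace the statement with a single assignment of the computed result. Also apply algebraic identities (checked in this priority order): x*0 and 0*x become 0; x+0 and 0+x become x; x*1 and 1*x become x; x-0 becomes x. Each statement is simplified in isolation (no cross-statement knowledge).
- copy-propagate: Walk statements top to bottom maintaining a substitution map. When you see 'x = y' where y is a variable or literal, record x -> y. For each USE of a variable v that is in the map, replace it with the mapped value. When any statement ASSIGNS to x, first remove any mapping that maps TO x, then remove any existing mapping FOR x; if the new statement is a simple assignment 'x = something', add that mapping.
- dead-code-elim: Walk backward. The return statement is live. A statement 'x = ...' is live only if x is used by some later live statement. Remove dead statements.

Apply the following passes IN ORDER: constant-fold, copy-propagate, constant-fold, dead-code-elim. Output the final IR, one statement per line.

Initial IR:
  z = 0
  y = 7 + 0
  a = 2
  u = 2 + 0
  x = a - 7
  t = x * u
  return x
After constant-fold (7 stmts):
  z = 0
  y = 7
  a = 2
  u = 2
  x = a - 7
  t = x * u
  return x
After copy-propagate (7 stmts):
  z = 0
  y = 7
  a = 2
  u = 2
  x = 2 - 7
  t = x * 2
  return x
After constant-fold (7 stmts):
  z = 0
  y = 7
  a = 2
  u = 2
  x = -5
  t = x * 2
  return x
After dead-code-elim (2 stmts):
  x = -5
  return x

Answer: x = -5
return x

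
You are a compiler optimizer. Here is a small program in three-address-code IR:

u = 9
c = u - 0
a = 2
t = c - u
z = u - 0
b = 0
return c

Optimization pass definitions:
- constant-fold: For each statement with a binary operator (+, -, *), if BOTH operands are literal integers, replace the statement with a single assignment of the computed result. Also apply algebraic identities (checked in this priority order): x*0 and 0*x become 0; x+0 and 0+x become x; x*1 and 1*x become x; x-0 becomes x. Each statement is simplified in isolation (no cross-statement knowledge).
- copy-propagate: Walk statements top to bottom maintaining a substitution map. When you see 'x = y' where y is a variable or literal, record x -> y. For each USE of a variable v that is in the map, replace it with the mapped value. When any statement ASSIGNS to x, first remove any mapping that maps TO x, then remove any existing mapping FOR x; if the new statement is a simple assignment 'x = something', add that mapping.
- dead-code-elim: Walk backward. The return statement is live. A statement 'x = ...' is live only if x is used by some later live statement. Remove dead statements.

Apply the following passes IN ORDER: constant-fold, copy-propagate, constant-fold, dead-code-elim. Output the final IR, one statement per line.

Answer: return 9

Derivation:
Initial IR:
  u = 9
  c = u - 0
  a = 2
  t = c - u
  z = u - 0
  b = 0
  return c
After constant-fold (7 stmts):
  u = 9
  c = u
  a = 2
  t = c - u
  z = u
  b = 0
  return c
After copy-propagate (7 stmts):
  u = 9
  c = 9
  a = 2
  t = 9 - 9
  z = 9
  b = 0
  return 9
After constant-fold (7 stmts):
  u = 9
  c = 9
  a = 2
  t = 0
  z = 9
  b = 0
  return 9
After dead-code-elim (1 stmts):
  return 9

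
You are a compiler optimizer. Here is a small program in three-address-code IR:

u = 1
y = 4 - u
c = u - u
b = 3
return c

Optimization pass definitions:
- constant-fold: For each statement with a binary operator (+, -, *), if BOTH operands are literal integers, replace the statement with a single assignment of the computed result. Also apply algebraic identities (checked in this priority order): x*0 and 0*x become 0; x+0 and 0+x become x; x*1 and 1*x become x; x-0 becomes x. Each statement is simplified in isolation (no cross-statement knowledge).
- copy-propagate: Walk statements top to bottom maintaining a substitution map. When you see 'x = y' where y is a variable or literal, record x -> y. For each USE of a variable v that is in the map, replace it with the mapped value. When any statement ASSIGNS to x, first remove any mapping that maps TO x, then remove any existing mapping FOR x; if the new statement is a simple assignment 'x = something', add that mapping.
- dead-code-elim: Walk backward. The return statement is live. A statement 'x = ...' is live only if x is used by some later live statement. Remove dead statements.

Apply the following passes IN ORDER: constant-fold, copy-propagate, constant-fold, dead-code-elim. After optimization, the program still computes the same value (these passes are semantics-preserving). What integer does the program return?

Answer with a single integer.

Initial IR:
  u = 1
  y = 4 - u
  c = u - u
  b = 3
  return c
After constant-fold (5 stmts):
  u = 1
  y = 4 - u
  c = u - u
  b = 3
  return c
After copy-propagate (5 stmts):
  u = 1
  y = 4 - 1
  c = 1 - 1
  b = 3
  return c
After constant-fold (5 stmts):
  u = 1
  y = 3
  c = 0
  b = 3
  return c
After dead-code-elim (2 stmts):
  c = 0
  return c
Evaluate:
  u = 1  =>  u = 1
  y = 4 - u  =>  y = 3
  c = u - u  =>  c = 0
  b = 3  =>  b = 3
  return c = 0

Answer: 0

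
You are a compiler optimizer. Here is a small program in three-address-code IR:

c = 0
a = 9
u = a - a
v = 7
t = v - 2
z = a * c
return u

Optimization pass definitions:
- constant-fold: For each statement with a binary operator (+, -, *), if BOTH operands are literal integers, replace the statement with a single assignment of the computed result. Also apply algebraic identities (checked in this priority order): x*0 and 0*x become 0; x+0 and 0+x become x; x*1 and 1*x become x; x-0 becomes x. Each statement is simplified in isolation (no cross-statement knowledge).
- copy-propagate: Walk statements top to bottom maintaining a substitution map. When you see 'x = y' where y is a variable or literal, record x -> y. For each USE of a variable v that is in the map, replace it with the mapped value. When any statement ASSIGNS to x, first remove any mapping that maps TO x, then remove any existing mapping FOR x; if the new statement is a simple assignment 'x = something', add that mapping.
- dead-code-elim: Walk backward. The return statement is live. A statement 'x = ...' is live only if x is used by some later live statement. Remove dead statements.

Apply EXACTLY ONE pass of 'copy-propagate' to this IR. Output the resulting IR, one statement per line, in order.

Applying copy-propagate statement-by-statement:
  [1] c = 0  (unchanged)
  [2] a = 9  (unchanged)
  [3] u = a - a  -> u = 9 - 9
  [4] v = 7  (unchanged)
  [5] t = v - 2  -> t = 7 - 2
  [6] z = a * c  -> z = 9 * 0
  [7] return u  (unchanged)
Result (7 stmts):
  c = 0
  a = 9
  u = 9 - 9
  v = 7
  t = 7 - 2
  z = 9 * 0
  return u

Answer: c = 0
a = 9
u = 9 - 9
v = 7
t = 7 - 2
z = 9 * 0
return u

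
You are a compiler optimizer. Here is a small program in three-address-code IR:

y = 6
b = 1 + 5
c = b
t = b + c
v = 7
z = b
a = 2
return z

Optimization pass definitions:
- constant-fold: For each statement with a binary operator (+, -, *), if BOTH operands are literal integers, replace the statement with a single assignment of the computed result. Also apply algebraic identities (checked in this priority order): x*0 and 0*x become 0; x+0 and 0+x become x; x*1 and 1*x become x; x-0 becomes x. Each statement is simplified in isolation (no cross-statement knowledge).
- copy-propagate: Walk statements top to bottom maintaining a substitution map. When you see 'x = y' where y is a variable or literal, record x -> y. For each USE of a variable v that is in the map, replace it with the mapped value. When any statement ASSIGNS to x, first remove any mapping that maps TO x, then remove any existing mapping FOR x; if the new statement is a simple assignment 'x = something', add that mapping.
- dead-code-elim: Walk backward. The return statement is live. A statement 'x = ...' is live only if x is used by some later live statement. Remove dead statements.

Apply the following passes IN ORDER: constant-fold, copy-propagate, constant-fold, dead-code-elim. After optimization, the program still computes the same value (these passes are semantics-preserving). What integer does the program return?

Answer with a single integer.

Initial IR:
  y = 6
  b = 1 + 5
  c = b
  t = b + c
  v = 7
  z = b
  a = 2
  return z
After constant-fold (8 stmts):
  y = 6
  b = 6
  c = b
  t = b + c
  v = 7
  z = b
  a = 2
  return z
After copy-propagate (8 stmts):
  y = 6
  b = 6
  c = 6
  t = 6 + 6
  v = 7
  z = 6
  a = 2
  return 6
After constant-fold (8 stmts):
  y = 6
  b = 6
  c = 6
  t = 12
  v = 7
  z = 6
  a = 2
  return 6
After dead-code-elim (1 stmts):
  return 6
Evaluate:
  y = 6  =>  y = 6
  b = 1 + 5  =>  b = 6
  c = b  =>  c = 6
  t = b + c  =>  t = 12
  v = 7  =>  v = 7
  z = b  =>  z = 6
  a = 2  =>  a = 2
  return z = 6

Answer: 6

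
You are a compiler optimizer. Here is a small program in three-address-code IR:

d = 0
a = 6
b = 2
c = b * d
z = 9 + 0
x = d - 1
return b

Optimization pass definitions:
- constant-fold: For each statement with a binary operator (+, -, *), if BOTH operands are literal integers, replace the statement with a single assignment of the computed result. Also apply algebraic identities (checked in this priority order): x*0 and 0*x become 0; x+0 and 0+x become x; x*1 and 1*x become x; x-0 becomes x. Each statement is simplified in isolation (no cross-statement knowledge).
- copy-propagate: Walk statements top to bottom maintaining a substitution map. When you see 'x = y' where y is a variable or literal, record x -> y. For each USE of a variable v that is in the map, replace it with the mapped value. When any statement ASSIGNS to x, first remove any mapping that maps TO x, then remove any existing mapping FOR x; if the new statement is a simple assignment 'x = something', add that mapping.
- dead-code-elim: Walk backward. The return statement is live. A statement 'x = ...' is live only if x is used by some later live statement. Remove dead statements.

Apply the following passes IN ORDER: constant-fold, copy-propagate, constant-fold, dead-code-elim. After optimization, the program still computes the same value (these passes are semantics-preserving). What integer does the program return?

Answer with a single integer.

Initial IR:
  d = 0
  a = 6
  b = 2
  c = b * d
  z = 9 + 0
  x = d - 1
  return b
After constant-fold (7 stmts):
  d = 0
  a = 6
  b = 2
  c = b * d
  z = 9
  x = d - 1
  return b
After copy-propagate (7 stmts):
  d = 0
  a = 6
  b = 2
  c = 2 * 0
  z = 9
  x = 0 - 1
  return 2
After constant-fold (7 stmts):
  d = 0
  a = 6
  b = 2
  c = 0
  z = 9
  x = -1
  return 2
After dead-code-elim (1 stmts):
  return 2
Evaluate:
  d = 0  =>  d = 0
  a = 6  =>  a = 6
  b = 2  =>  b = 2
  c = b * d  =>  c = 0
  z = 9 + 0  =>  z = 9
  x = d - 1  =>  x = -1
  return b = 2

Answer: 2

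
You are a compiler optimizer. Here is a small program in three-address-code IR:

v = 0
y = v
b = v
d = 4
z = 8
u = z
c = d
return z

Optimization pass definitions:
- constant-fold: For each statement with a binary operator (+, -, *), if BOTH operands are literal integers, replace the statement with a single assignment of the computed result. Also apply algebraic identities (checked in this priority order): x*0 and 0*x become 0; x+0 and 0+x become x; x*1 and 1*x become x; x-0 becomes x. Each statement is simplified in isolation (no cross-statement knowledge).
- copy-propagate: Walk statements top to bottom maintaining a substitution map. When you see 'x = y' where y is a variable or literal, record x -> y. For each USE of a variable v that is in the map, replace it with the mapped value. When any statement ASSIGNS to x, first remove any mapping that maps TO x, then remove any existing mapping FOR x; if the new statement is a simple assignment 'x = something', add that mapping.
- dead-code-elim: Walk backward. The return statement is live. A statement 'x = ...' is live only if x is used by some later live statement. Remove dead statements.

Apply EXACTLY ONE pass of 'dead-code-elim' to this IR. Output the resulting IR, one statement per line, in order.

Answer: z = 8
return z

Derivation:
Applying dead-code-elim statement-by-statement:
  [8] return z  -> KEEP (return); live=['z']
  [7] c = d  -> DEAD (c not live)
  [6] u = z  -> DEAD (u not live)
  [5] z = 8  -> KEEP; live=[]
  [4] d = 4  -> DEAD (d not live)
  [3] b = v  -> DEAD (b not live)
  [2] y = v  -> DEAD (y not live)
  [1] v = 0  -> DEAD (v not live)
Result (2 stmts):
  z = 8
  return z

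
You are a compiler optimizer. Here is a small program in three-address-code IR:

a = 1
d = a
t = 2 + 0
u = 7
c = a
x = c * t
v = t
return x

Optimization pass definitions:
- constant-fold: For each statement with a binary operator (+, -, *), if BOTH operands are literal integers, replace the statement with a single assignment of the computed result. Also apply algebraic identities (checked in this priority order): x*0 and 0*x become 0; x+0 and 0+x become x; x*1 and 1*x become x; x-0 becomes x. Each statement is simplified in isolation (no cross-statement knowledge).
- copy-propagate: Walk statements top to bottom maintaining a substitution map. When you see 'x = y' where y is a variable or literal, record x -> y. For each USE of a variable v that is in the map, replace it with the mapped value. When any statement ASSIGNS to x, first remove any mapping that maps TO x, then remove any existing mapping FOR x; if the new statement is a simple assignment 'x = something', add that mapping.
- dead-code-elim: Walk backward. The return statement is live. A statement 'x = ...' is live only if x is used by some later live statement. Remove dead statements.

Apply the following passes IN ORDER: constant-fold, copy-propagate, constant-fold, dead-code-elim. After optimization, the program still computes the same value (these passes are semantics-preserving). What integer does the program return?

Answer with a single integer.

Answer: 2

Derivation:
Initial IR:
  a = 1
  d = a
  t = 2 + 0
  u = 7
  c = a
  x = c * t
  v = t
  return x
After constant-fold (8 stmts):
  a = 1
  d = a
  t = 2
  u = 7
  c = a
  x = c * t
  v = t
  return x
After copy-propagate (8 stmts):
  a = 1
  d = 1
  t = 2
  u = 7
  c = 1
  x = 1 * 2
  v = 2
  return x
After constant-fold (8 stmts):
  a = 1
  d = 1
  t = 2
  u = 7
  c = 1
  x = 2
  v = 2
  return x
After dead-code-elim (2 stmts):
  x = 2
  return x
Evaluate:
  a = 1  =>  a = 1
  d = a  =>  d = 1
  t = 2 + 0  =>  t = 2
  u = 7  =>  u = 7
  c = a  =>  c = 1
  x = c * t  =>  x = 2
  v = t  =>  v = 2
  return x = 2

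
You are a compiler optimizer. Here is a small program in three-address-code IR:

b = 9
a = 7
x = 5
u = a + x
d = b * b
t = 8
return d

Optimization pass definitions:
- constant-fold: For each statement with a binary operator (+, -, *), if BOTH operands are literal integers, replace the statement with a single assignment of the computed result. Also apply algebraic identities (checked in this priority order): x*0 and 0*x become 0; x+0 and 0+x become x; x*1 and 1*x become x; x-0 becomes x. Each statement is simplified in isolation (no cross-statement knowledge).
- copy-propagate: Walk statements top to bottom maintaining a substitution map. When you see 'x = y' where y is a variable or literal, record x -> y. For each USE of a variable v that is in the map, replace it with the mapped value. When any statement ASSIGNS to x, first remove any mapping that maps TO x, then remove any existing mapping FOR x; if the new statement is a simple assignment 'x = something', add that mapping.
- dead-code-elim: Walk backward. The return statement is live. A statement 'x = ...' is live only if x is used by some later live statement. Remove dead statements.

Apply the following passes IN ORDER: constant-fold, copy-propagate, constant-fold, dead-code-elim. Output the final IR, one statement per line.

Answer: d = 81
return d

Derivation:
Initial IR:
  b = 9
  a = 7
  x = 5
  u = a + x
  d = b * b
  t = 8
  return d
After constant-fold (7 stmts):
  b = 9
  a = 7
  x = 5
  u = a + x
  d = b * b
  t = 8
  return d
After copy-propagate (7 stmts):
  b = 9
  a = 7
  x = 5
  u = 7 + 5
  d = 9 * 9
  t = 8
  return d
After constant-fold (7 stmts):
  b = 9
  a = 7
  x = 5
  u = 12
  d = 81
  t = 8
  return d
After dead-code-elim (2 stmts):
  d = 81
  return d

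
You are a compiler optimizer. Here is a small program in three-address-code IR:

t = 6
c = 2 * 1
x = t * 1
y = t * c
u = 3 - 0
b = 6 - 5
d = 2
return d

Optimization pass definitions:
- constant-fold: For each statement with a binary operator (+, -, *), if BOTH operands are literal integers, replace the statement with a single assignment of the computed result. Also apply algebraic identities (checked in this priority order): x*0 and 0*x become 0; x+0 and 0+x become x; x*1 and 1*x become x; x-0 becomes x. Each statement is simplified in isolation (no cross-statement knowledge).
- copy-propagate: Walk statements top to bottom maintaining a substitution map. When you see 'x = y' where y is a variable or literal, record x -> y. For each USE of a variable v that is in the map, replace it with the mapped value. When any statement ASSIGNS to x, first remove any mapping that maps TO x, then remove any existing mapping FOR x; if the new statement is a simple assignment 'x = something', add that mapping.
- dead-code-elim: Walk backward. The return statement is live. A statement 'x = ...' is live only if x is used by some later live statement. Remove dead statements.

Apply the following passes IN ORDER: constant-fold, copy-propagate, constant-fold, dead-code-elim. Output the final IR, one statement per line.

Initial IR:
  t = 6
  c = 2 * 1
  x = t * 1
  y = t * c
  u = 3 - 0
  b = 6 - 5
  d = 2
  return d
After constant-fold (8 stmts):
  t = 6
  c = 2
  x = t
  y = t * c
  u = 3
  b = 1
  d = 2
  return d
After copy-propagate (8 stmts):
  t = 6
  c = 2
  x = 6
  y = 6 * 2
  u = 3
  b = 1
  d = 2
  return 2
After constant-fold (8 stmts):
  t = 6
  c = 2
  x = 6
  y = 12
  u = 3
  b = 1
  d = 2
  return 2
After dead-code-elim (1 stmts):
  return 2

Answer: return 2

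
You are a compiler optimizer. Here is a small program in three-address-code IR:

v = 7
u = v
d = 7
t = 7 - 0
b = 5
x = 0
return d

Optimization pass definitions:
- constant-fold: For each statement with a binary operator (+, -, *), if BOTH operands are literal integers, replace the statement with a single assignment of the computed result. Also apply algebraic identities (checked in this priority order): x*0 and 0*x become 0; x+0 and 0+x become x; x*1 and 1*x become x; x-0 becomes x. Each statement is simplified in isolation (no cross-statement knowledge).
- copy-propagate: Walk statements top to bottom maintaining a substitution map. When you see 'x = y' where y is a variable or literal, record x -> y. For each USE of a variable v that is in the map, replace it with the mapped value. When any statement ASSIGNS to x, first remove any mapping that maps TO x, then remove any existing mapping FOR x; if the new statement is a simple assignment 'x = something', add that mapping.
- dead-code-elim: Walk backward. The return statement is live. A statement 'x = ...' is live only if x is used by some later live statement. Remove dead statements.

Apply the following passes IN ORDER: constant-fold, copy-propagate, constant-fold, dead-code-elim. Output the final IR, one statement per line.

Initial IR:
  v = 7
  u = v
  d = 7
  t = 7 - 0
  b = 5
  x = 0
  return d
After constant-fold (7 stmts):
  v = 7
  u = v
  d = 7
  t = 7
  b = 5
  x = 0
  return d
After copy-propagate (7 stmts):
  v = 7
  u = 7
  d = 7
  t = 7
  b = 5
  x = 0
  return 7
After constant-fold (7 stmts):
  v = 7
  u = 7
  d = 7
  t = 7
  b = 5
  x = 0
  return 7
After dead-code-elim (1 stmts):
  return 7

Answer: return 7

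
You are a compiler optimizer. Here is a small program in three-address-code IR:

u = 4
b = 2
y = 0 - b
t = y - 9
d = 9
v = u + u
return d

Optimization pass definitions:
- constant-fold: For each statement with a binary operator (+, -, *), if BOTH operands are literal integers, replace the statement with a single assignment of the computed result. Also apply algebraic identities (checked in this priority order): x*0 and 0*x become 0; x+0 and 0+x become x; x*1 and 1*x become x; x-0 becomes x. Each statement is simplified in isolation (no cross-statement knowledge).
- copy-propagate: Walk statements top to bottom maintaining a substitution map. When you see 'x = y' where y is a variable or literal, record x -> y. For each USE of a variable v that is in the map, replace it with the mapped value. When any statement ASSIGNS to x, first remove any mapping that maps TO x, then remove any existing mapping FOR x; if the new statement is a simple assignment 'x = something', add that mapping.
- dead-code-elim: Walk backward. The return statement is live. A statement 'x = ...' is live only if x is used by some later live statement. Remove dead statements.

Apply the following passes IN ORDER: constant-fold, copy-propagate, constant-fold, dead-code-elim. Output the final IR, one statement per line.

Answer: return 9

Derivation:
Initial IR:
  u = 4
  b = 2
  y = 0 - b
  t = y - 9
  d = 9
  v = u + u
  return d
After constant-fold (7 stmts):
  u = 4
  b = 2
  y = 0 - b
  t = y - 9
  d = 9
  v = u + u
  return d
After copy-propagate (7 stmts):
  u = 4
  b = 2
  y = 0 - 2
  t = y - 9
  d = 9
  v = 4 + 4
  return 9
After constant-fold (7 stmts):
  u = 4
  b = 2
  y = -2
  t = y - 9
  d = 9
  v = 8
  return 9
After dead-code-elim (1 stmts):
  return 9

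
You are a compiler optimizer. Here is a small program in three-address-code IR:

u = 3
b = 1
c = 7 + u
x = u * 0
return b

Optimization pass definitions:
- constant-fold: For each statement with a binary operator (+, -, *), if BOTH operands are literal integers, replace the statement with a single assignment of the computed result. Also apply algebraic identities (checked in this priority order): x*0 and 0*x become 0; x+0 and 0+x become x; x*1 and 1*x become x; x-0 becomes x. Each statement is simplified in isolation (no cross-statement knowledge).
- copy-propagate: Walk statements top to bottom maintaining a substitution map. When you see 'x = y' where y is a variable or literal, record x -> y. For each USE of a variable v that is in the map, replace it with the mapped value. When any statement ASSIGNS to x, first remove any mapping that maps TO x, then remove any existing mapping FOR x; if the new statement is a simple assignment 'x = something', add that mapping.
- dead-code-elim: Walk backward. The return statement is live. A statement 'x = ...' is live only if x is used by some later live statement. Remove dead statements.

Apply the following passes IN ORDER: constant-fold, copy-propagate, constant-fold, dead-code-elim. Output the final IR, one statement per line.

Answer: return 1

Derivation:
Initial IR:
  u = 3
  b = 1
  c = 7 + u
  x = u * 0
  return b
After constant-fold (5 stmts):
  u = 3
  b = 1
  c = 7 + u
  x = 0
  return b
After copy-propagate (5 stmts):
  u = 3
  b = 1
  c = 7 + 3
  x = 0
  return 1
After constant-fold (5 stmts):
  u = 3
  b = 1
  c = 10
  x = 0
  return 1
After dead-code-elim (1 stmts):
  return 1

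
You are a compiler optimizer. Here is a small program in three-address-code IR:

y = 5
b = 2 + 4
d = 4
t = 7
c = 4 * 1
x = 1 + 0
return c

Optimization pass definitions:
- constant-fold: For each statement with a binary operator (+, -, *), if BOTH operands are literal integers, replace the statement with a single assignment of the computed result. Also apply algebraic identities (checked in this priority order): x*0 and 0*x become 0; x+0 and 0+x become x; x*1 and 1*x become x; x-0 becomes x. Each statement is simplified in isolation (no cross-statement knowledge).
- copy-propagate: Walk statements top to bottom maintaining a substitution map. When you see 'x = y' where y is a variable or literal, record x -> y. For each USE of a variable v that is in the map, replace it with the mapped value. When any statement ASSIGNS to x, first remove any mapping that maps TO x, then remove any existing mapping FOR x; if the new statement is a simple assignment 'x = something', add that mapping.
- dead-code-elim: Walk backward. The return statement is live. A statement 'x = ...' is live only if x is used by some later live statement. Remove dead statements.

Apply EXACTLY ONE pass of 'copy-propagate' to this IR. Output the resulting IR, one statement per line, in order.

Answer: y = 5
b = 2 + 4
d = 4
t = 7
c = 4 * 1
x = 1 + 0
return c

Derivation:
Applying copy-propagate statement-by-statement:
  [1] y = 5  (unchanged)
  [2] b = 2 + 4  (unchanged)
  [3] d = 4  (unchanged)
  [4] t = 7  (unchanged)
  [5] c = 4 * 1  (unchanged)
  [6] x = 1 + 0  (unchanged)
  [7] return c  (unchanged)
Result (7 stmts):
  y = 5
  b = 2 + 4
  d = 4
  t = 7
  c = 4 * 1
  x = 1 + 0
  return c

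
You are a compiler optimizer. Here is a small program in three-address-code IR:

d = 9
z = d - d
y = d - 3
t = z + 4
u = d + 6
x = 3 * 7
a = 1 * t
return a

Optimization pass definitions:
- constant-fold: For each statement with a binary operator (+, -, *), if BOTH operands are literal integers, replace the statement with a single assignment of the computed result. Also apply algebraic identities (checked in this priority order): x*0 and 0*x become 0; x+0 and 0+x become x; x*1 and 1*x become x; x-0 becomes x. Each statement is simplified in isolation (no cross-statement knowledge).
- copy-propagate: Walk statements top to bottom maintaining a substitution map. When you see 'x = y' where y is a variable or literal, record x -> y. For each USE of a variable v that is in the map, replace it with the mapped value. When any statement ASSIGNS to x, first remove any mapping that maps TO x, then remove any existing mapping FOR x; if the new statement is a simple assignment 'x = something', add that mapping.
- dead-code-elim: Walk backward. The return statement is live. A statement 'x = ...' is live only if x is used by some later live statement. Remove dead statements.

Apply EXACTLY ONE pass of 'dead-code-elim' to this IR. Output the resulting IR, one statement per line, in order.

Answer: d = 9
z = d - d
t = z + 4
a = 1 * t
return a

Derivation:
Applying dead-code-elim statement-by-statement:
  [8] return a  -> KEEP (return); live=['a']
  [7] a = 1 * t  -> KEEP; live=['t']
  [6] x = 3 * 7  -> DEAD (x not live)
  [5] u = d + 6  -> DEAD (u not live)
  [4] t = z + 4  -> KEEP; live=['z']
  [3] y = d - 3  -> DEAD (y not live)
  [2] z = d - d  -> KEEP; live=['d']
  [1] d = 9  -> KEEP; live=[]
Result (5 stmts):
  d = 9
  z = d - d
  t = z + 4
  a = 1 * t
  return a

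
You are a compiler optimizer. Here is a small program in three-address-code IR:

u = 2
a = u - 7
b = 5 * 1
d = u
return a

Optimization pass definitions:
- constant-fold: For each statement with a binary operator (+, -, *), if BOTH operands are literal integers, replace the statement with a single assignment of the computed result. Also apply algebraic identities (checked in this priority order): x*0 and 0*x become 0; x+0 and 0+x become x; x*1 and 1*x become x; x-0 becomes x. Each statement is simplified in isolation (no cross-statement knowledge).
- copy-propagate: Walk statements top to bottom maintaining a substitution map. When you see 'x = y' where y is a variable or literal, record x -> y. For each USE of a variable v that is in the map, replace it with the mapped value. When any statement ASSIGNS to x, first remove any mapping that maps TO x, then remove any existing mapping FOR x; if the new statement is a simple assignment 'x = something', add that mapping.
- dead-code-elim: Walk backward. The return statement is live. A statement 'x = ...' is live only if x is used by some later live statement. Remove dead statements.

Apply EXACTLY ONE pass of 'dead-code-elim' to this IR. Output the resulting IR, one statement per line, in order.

Applying dead-code-elim statement-by-statement:
  [5] return a  -> KEEP (return); live=['a']
  [4] d = u  -> DEAD (d not live)
  [3] b = 5 * 1  -> DEAD (b not live)
  [2] a = u - 7  -> KEEP; live=['u']
  [1] u = 2  -> KEEP; live=[]
Result (3 stmts):
  u = 2
  a = u - 7
  return a

Answer: u = 2
a = u - 7
return a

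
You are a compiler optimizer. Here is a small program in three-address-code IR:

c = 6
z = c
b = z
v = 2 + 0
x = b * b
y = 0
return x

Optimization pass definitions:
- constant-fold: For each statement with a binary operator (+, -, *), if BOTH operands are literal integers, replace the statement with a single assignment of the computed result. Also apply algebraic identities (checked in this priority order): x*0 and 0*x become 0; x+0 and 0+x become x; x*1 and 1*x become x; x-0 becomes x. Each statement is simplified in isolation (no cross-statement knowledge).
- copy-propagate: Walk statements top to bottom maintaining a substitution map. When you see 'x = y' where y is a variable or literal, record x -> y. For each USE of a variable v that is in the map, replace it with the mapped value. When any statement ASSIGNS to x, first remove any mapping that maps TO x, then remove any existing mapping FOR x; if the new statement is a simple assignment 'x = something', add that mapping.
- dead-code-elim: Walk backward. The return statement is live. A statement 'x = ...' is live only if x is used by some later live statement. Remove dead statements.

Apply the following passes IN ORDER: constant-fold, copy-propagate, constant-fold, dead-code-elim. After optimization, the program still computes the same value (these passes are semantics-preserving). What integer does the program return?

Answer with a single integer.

Initial IR:
  c = 6
  z = c
  b = z
  v = 2 + 0
  x = b * b
  y = 0
  return x
After constant-fold (7 stmts):
  c = 6
  z = c
  b = z
  v = 2
  x = b * b
  y = 0
  return x
After copy-propagate (7 stmts):
  c = 6
  z = 6
  b = 6
  v = 2
  x = 6 * 6
  y = 0
  return x
After constant-fold (7 stmts):
  c = 6
  z = 6
  b = 6
  v = 2
  x = 36
  y = 0
  return x
After dead-code-elim (2 stmts):
  x = 36
  return x
Evaluate:
  c = 6  =>  c = 6
  z = c  =>  z = 6
  b = z  =>  b = 6
  v = 2 + 0  =>  v = 2
  x = b * b  =>  x = 36
  y = 0  =>  y = 0
  return x = 36

Answer: 36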